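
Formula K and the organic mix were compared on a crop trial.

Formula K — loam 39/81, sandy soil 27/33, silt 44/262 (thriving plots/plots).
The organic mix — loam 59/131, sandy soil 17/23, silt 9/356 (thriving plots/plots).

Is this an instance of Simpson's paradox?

No

Loam: Formula K 39/81 = 48.1%, the organic mix 59/131 = 45.0% → Formula K
Sandy soil: Formula K 27/33 = 81.8%, the organic mix 17/23 = 73.9% → Formula K
Silt: Formula K 44/262 = 16.8%, the organic mix 9/356 = 2.5% → Formula K
Overall: Formula K 110/376 = 29.3%, the organic mix 85/510 = 16.7% → Formula K
Formula K wins overall and in every soil group — no reversal.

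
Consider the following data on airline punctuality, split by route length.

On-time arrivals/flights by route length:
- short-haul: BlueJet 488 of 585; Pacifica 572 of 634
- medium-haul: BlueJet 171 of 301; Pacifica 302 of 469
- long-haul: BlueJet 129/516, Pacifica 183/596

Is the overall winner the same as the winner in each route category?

Yes

Short-haul: BlueJet 488/585 = 83.4%, Pacifica 572/634 = 90.2% → Pacifica
Medium-haul: BlueJet 171/301 = 56.8%, Pacifica 302/469 = 64.4% → Pacifica
Long-haul: BlueJet 129/516 = 25.0%, Pacifica 183/596 = 30.7% → Pacifica
Overall: BlueJet 788/1402 = 56.2%, Pacifica 1057/1699 = 62.2% → Pacifica
Pacifica wins overall and in every route group — no reversal.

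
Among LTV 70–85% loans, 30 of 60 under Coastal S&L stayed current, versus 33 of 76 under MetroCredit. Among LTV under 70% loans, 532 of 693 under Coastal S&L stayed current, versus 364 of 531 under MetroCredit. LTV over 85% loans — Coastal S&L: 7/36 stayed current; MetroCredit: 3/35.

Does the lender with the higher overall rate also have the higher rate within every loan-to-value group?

LTV 70–85%: Coastal S&L 30/60 = 50.0%, MetroCredit 33/76 = 43.4% → Coastal S&L
LTV under 70%: Coastal S&L 532/693 = 76.8%, MetroCredit 364/531 = 68.5% → Coastal S&L
LTV over 85%: Coastal S&L 7/36 = 19.4%, MetroCredit 3/35 = 8.6% → Coastal S&L
Overall: Coastal S&L 569/789 = 72.1%, MetroCredit 400/642 = 62.3% → Coastal S&L
Coastal S&L wins overall and in every loan-to-value group — no reversal.

Yes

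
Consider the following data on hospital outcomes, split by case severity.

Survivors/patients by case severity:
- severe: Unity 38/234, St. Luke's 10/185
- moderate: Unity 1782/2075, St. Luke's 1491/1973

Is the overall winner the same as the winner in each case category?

Yes

Severe: Unity 38/234 = 16.2%, St. Luke's 10/185 = 5.4% → Unity
Moderate: Unity 1782/2075 = 85.9%, St. Luke's 1491/1973 = 75.6% → Unity
Overall: Unity 1820/2309 = 78.8%, St. Luke's 1501/2158 = 69.6% → Unity
Unity wins overall and in every case group — no reversal.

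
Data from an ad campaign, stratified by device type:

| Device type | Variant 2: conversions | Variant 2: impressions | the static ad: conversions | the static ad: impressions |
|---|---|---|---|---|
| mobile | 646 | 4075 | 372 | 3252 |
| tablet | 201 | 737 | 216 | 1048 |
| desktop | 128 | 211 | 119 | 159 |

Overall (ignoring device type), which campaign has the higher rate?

Variant 2

Mobile: Variant 2 646/4075 = 15.9%, the static ad 372/3252 = 11.4% → Variant 2
Tablet: Variant 2 201/737 = 27.3%, the static ad 216/1048 = 20.6% → Variant 2
Desktop: Variant 2 128/211 = 60.7%, the static ad 119/159 = 74.8% → the static ad
Overall: Variant 2 975/5023 = 19.4%, the static ad 707/4459 = 15.9% → Variant 2
(Neither sweeps every device group, but Variant 2 has the higher pooled rate.)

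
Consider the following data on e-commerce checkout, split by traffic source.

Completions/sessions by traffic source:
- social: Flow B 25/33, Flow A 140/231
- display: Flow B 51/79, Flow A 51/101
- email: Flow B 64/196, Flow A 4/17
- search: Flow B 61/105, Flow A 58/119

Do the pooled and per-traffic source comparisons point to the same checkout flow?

No

Social: Flow B 25/33 = 75.8%, Flow A 140/231 = 60.6% → Flow B
Display: Flow B 51/79 = 64.6%, Flow A 51/101 = 50.5% → Flow B
Email: Flow B 64/196 = 32.7%, Flow A 4/17 = 23.5% → Flow B
Search: Flow B 61/105 = 58.1%, Flow A 58/119 = 48.7% → Flow B
Overall: Flow B 201/413 = 48.7%, Flow A 253/468 = 54.1% → Flow A
Flow B wins each traffic group but Flow A wins overall — the comparison reverses. Flow B's sessions skew toward email, which has a lower base rate.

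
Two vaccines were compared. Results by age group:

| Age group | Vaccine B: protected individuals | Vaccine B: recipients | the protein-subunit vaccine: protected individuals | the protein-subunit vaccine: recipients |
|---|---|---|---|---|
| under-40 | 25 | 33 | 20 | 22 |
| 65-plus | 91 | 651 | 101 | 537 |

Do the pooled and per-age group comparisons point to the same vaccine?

Yes

Under-40: Vaccine B 25/33 = 75.8%, the protein-subunit vaccine 20/22 = 90.9% → the protein-subunit vaccine
65-plus: Vaccine B 91/651 = 14.0%, the protein-subunit vaccine 101/537 = 18.8% → the protein-subunit vaccine
Overall: Vaccine B 116/684 = 17.0%, the protein-subunit vaccine 121/559 = 21.6% → the protein-subunit vaccine
The protein-subunit vaccine wins overall and in every age group — no reversal.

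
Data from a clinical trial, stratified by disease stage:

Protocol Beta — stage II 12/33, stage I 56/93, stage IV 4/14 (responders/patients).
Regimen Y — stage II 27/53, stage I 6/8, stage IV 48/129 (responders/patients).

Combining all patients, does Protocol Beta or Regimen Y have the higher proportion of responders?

Stage II: Protocol Beta 12/33 = 36.4%, Regimen Y 27/53 = 50.9% → Regimen Y
Stage I: Protocol Beta 56/93 = 60.2%, Regimen Y 6/8 = 75.0% → Regimen Y
Stage IV: Protocol Beta 4/14 = 28.6%, Regimen Y 48/129 = 37.2% → Regimen Y
Overall: Protocol Beta 72/140 = 51.4%, Regimen Y 81/190 = 42.6% → Protocol Beta
(Regimen Y wins every disease group but Protocol Beta wins overall — Regimen Y's patients skew toward the low-rate stage IV group.)

Protocol Beta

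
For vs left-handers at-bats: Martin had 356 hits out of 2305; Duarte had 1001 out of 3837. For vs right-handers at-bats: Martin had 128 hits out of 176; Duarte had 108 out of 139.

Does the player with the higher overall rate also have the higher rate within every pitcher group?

Yes

Vs left-handers: Martin 356/2305 = 15.4%, Duarte 1001/3837 = 26.1% → Duarte
Vs right-handers: Martin 128/176 = 72.7%, Duarte 108/139 = 77.7% → Duarte
Overall: Martin 484/2481 = 19.5%, Duarte 1109/3976 = 27.9% → Duarte
Duarte wins overall and in every pitcher group — no reversal.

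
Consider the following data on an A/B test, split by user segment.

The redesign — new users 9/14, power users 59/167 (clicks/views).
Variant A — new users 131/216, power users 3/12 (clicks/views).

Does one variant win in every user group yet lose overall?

New users: the redesign 9/14 = 64.3%, Variant A 131/216 = 60.6% → the redesign
Power users: the redesign 59/167 = 35.3%, Variant A 3/12 = 25.0% → the redesign
Overall: the redesign 68/181 = 37.6%, Variant A 134/228 = 58.8% → Variant A
The redesign wins each user group but Variant A wins overall — the comparison reverses. The redesign's views skew toward power users, which has a lower base rate.

Yes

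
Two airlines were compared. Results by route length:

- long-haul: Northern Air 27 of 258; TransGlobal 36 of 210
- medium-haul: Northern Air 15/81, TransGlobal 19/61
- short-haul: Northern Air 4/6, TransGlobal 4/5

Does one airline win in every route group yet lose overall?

No

Long-haul: Northern Air 27/258 = 10.5%, TransGlobal 36/210 = 17.1% → TransGlobal
Medium-haul: Northern Air 15/81 = 18.5%, TransGlobal 19/61 = 31.1% → TransGlobal
Short-haul: Northern Air 4/6 = 66.7%, TransGlobal 4/5 = 80.0% → TransGlobal
Overall: Northern Air 46/345 = 13.3%, TransGlobal 59/276 = 21.4% → TransGlobal
TransGlobal wins overall and in every route group — no reversal.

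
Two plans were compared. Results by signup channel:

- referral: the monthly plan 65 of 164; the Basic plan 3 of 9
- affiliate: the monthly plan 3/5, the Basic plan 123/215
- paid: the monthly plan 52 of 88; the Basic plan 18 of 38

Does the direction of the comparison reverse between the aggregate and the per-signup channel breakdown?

Yes

Referral: the monthly plan 65/164 = 39.6%, the Basic plan 3/9 = 33.3% → the monthly plan
Affiliate: the monthly plan 3/5 = 60.0%, the Basic plan 123/215 = 57.2% → the monthly plan
Paid: the monthly plan 52/88 = 59.1%, the Basic plan 18/38 = 47.4% → the monthly plan
Overall: the monthly plan 120/257 = 46.7%, the Basic plan 144/262 = 55.0% → the Basic plan
The monthly plan wins each signup group but the Basic plan wins overall — the comparison reverses. The monthly plan's customers skew toward referral, which has a lower base rate.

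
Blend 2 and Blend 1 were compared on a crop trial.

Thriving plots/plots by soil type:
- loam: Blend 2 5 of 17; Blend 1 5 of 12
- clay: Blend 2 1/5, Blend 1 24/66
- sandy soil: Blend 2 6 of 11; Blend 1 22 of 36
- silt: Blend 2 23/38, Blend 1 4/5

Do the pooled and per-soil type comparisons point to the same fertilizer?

Loam: Blend 2 5/17 = 29.4%, Blend 1 5/12 = 41.7% → Blend 1
Clay: Blend 2 1/5 = 20.0%, Blend 1 24/66 = 36.4% → Blend 1
Sandy soil: Blend 2 6/11 = 54.5%, Blend 1 22/36 = 61.1% → Blend 1
Silt: Blend 2 23/38 = 60.5%, Blend 1 4/5 = 80.0% → Blend 1
Overall: Blend 2 35/71 = 49.3%, Blend 1 55/119 = 46.2% → Blend 2
Blend 1 wins each soil group but Blend 2 wins overall — the comparison reverses. Blend 1's plots skew toward clay, which has a lower base rate.

No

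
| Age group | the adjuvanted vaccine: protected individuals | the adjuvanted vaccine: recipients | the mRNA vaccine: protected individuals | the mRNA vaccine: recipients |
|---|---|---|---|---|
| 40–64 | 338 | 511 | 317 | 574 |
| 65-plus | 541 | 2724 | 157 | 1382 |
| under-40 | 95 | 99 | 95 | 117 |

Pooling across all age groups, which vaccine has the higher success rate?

40–64: the adjuvanted vaccine 338/511 = 66.1%, the mRNA vaccine 317/574 = 55.2% → the adjuvanted vaccine
65-plus: the adjuvanted vaccine 541/2724 = 19.9%, the mRNA vaccine 157/1382 = 11.4% → the adjuvanted vaccine
Under-40: the adjuvanted vaccine 95/99 = 96.0%, the mRNA vaccine 95/117 = 81.2% → the adjuvanted vaccine
Overall: the adjuvanted vaccine 974/3334 = 29.2%, the mRNA vaccine 569/2073 = 27.4% → the adjuvanted vaccine

the adjuvanted vaccine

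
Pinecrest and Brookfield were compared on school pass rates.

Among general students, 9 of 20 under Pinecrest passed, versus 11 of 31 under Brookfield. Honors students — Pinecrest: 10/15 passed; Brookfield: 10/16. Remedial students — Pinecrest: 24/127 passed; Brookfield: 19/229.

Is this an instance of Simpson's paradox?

No

General: Pinecrest 9/20 = 45.0%, Brookfield 11/31 = 35.5% → Pinecrest
Honors: Pinecrest 10/15 = 66.7%, Brookfield 10/16 = 62.5% → Pinecrest
Remedial: Pinecrest 24/127 = 18.9%, Brookfield 19/229 = 8.3% → Pinecrest
Overall: Pinecrest 43/162 = 26.5%, Brookfield 40/276 = 14.5% → Pinecrest
Pinecrest wins overall and in every student group — no reversal.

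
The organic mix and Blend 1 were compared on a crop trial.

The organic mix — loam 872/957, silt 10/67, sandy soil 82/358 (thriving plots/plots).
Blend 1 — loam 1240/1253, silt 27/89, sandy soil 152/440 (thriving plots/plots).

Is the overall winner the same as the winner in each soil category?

Loam: the organic mix 872/957 = 91.1%, Blend 1 1240/1253 = 99.0% → Blend 1
Silt: the organic mix 10/67 = 14.9%, Blend 1 27/89 = 30.3% → Blend 1
Sandy soil: the organic mix 82/358 = 22.9%, Blend 1 152/440 = 34.5% → Blend 1
Overall: the organic mix 964/1382 = 69.8%, Blend 1 1419/1782 = 79.6% → Blend 1
Blend 1 wins overall and in every soil group — no reversal.

Yes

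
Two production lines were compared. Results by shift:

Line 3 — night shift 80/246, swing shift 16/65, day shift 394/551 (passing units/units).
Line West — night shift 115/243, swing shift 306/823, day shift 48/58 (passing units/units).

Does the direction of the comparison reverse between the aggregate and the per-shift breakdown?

Yes

Night shift: Line 3 80/246 = 32.5%, Line West 115/243 = 47.3% → Line West
Swing shift: Line 3 16/65 = 24.6%, Line West 306/823 = 37.2% → Line West
Day shift: Line 3 394/551 = 71.5%, Line West 48/58 = 82.8% → Line West
Overall: Line 3 490/862 = 56.8%, Line West 469/1124 = 41.7% → Line 3
Line West wins each shift group but Line 3 wins overall — the comparison reverses. Line West's units skew toward swing shift, which has a lower base rate.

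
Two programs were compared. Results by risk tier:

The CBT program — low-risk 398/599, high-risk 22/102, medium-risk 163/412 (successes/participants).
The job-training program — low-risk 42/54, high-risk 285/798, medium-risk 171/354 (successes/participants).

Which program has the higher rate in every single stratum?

the job-training program

Low-risk: the CBT program 398/599 = 66.4%, the job-training program 42/54 = 77.8% → the job-training program
High-risk: the CBT program 22/102 = 21.6%, the job-training program 285/798 = 35.7% → the job-training program
Medium-risk: the CBT program 163/412 = 39.6%, the job-training program 171/354 = 48.3% → the job-training program
The job-training program has the higher rate in all 3 groups.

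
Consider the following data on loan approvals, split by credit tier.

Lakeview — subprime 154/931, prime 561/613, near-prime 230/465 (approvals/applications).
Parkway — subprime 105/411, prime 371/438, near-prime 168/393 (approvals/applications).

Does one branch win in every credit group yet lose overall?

Subprime: Lakeview 154/931 = 16.5%, Parkway 105/411 = 25.5% → Parkway
Prime: Lakeview 561/613 = 91.5%, Parkway 371/438 = 84.7% → Lakeview
Near-prime: Lakeview 230/465 = 49.5%, Parkway 168/393 = 42.7% → Lakeview
Overall: Lakeview 945/2009 = 47.0%, Parkway 644/1242 = 51.9% → Parkway
Neither sweeps: Lakeview wins 2 of 3 groups, Parkway wins 1. Parkway wins overall but not every group — no Simpson reversal.

No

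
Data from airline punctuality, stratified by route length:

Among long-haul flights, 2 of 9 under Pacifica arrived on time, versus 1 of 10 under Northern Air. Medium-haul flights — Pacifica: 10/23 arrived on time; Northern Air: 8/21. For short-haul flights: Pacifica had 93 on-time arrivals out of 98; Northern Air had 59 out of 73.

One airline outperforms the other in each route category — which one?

Long-haul: Pacifica 2/9 = 22.2%, Northern Air 1/10 = 10.0% → Pacifica
Medium-haul: Pacifica 10/23 = 43.5%, Northern Air 8/21 = 38.1% → Pacifica
Short-haul: Pacifica 93/98 = 94.9%, Northern Air 59/73 = 80.8% → Pacifica
Pacifica has the higher rate in all 3 groups.

Pacifica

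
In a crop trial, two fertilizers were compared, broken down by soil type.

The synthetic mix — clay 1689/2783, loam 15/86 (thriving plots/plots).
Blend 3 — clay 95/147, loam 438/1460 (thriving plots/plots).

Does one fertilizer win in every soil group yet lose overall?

Clay: the synthetic mix 1689/2783 = 60.7%, Blend 3 95/147 = 64.6% → Blend 3
Loam: the synthetic mix 15/86 = 17.4%, Blend 3 438/1460 = 30.0% → Blend 3
Overall: the synthetic mix 1704/2869 = 59.4%, Blend 3 533/1607 = 33.2% → the synthetic mix
Blend 3 wins each soil group but the synthetic mix wins overall — the comparison reverses. Blend 3's plots skew toward loam, which has a lower base rate.

Yes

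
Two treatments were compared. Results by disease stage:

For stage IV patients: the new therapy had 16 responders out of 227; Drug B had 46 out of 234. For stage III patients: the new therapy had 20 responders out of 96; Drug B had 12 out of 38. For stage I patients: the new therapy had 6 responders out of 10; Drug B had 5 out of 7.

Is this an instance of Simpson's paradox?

No

Stage IV: the new therapy 16/227 = 7.0%, Drug B 46/234 = 19.7% → Drug B
Stage III: the new therapy 20/96 = 20.8%, Drug B 12/38 = 31.6% → Drug B
Stage I: the new therapy 6/10 = 60.0%, Drug B 5/7 = 71.4% → Drug B
Overall: the new therapy 42/333 = 12.6%, Drug B 63/279 = 22.6% → Drug B
Drug B wins overall and in every disease group — no reversal.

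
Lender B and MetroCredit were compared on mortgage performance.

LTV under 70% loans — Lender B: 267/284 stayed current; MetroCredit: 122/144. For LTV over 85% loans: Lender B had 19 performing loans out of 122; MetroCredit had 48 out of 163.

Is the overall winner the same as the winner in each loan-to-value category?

LTV under 70%: Lender B 267/284 = 94.0%, MetroCredit 122/144 = 84.7% → Lender B
LTV over 85%: Lender B 19/122 = 15.6%, MetroCredit 48/163 = 29.4% → MetroCredit
Overall: Lender B 286/406 = 70.4%, MetroCredit 170/307 = 55.4% → Lender B
Neither sweeps: Lender B wins 1 of 2 groups, MetroCredit wins 1. Lender B wins overall but not every group — no Simpson reversal.

No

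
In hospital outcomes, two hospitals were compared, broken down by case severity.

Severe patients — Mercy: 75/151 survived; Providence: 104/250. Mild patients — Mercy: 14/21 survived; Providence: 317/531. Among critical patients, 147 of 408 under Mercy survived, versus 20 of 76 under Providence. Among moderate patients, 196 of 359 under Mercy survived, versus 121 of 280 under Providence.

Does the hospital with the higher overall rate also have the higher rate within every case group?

No

Severe: Mercy 75/151 = 49.7%, Providence 104/250 = 41.6% → Mercy
Mild: Mercy 14/21 = 66.7%, Providence 317/531 = 59.7% → Mercy
Critical: Mercy 147/408 = 36.0%, Providence 20/76 = 26.3% → Mercy
Moderate: Mercy 196/359 = 54.6%, Providence 121/280 = 43.2% → Mercy
Overall: Mercy 432/939 = 46.0%, Providence 562/1137 = 49.4% → Providence
Mercy wins each case group but Providence wins overall — the comparison reverses. Mercy's patients skew toward critical, which has a lower base rate.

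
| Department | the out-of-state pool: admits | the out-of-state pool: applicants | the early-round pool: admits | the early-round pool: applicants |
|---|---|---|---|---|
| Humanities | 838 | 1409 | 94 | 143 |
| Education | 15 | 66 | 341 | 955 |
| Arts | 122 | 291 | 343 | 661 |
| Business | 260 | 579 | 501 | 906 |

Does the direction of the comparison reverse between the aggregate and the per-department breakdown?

Yes

Humanities: the out-of-state pool 838/1409 = 59.5%, the early-round pool 94/143 = 65.7% → the early-round pool
Education: the out-of-state pool 15/66 = 22.7%, the early-round pool 341/955 = 35.7% → the early-round pool
Arts: the out-of-state pool 122/291 = 41.9%, the early-round pool 343/661 = 51.9% → the early-round pool
Business: the out-of-state pool 260/579 = 44.9%, the early-round pool 501/906 = 55.3% → the early-round pool
Overall: the out-of-state pool 1235/2345 = 52.7%, the early-round pool 1279/2665 = 48.0% → the out-of-state pool
The early-round pool wins each department group but the out-of-state pool wins overall — the comparison reverses. The early-round pool's applicants skew toward Education, which has a lower base rate.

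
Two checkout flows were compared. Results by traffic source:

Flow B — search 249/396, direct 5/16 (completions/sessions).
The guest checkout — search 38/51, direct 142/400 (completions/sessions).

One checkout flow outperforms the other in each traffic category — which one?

Search: Flow B 249/396 = 62.9%, the guest checkout 38/51 = 74.5% → the guest checkout
Direct: Flow B 5/16 = 31.2%, the guest checkout 142/400 = 35.5% → the guest checkout
The guest checkout has the higher rate in both groups.

the guest checkout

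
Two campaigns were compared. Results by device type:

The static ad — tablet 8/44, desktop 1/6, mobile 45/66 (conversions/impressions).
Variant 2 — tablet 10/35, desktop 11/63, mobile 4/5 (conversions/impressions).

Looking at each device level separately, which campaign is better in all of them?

Variant 2

Tablet: the static ad 8/44 = 18.2%, Variant 2 10/35 = 28.6% → Variant 2
Desktop: the static ad 1/6 = 16.7%, Variant 2 11/63 = 17.5% → Variant 2
Mobile: the static ad 45/66 = 68.2%, Variant 2 4/5 = 80.0% → Variant 2
Variant 2 has the higher rate in all 3 groups.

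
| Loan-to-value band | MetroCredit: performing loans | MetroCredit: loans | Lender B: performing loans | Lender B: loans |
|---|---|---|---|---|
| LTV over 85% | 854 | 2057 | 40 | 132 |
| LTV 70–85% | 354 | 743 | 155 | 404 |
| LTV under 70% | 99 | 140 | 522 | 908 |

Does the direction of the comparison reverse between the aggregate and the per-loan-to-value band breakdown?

LTV over 85%: MetroCredit 854/2057 = 41.5%, Lender B 40/132 = 30.3% → MetroCredit
LTV 70–85%: MetroCredit 354/743 = 47.6%, Lender B 155/404 = 38.4% → MetroCredit
LTV under 70%: MetroCredit 99/140 = 70.7%, Lender B 522/908 = 57.5% → MetroCredit
Overall: MetroCredit 1307/2940 = 44.5%, Lender B 717/1444 = 49.7% → Lender B
MetroCredit wins each loan-to-value group but Lender B wins overall — the comparison reverses. MetroCredit's loans skew toward LTV over 85%, which has a lower base rate.

Yes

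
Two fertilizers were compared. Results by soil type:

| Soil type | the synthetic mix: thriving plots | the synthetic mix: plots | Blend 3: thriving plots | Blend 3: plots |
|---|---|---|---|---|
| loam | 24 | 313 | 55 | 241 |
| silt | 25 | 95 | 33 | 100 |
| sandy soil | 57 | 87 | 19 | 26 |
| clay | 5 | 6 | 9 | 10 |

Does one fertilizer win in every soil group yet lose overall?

No

Loam: the synthetic mix 24/313 = 7.7%, Blend 3 55/241 = 22.8% → Blend 3
Silt: the synthetic mix 25/95 = 26.3%, Blend 3 33/100 = 33.0% → Blend 3
Sandy soil: the synthetic mix 57/87 = 65.5%, Blend 3 19/26 = 73.1% → Blend 3
Clay: the synthetic mix 5/6 = 83.3%, Blend 3 9/10 = 90.0% → Blend 3
Overall: the synthetic mix 111/501 = 22.2%, Blend 3 116/377 = 30.8% → Blend 3
Blend 3 wins overall and in every soil group — no reversal.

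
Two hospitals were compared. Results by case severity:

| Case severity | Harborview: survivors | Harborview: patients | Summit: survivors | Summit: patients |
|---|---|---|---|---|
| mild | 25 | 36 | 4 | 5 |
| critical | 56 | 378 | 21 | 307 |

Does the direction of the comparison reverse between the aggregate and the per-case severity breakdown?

Mild: Harborview 25/36 = 69.4%, Summit 4/5 = 80.0% → Summit
Critical: Harborview 56/378 = 14.8%, Summit 21/307 = 6.8% → Harborview
Overall: Harborview 81/414 = 19.6%, Summit 25/312 = 8.0% → Harborview
Neither sweeps: Harborview wins 1 of 2 groups, Summit wins 1. Harborview wins overall but not every group — no Simpson reversal.

No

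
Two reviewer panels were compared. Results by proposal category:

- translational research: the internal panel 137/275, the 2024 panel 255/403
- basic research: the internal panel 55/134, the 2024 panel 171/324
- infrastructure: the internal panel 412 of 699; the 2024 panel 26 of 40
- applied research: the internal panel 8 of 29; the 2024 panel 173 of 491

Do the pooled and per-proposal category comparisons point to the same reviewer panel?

Translational research: the internal panel 137/275 = 49.8%, the 2024 panel 255/403 = 63.3% → the 2024 panel
Basic research: the internal panel 55/134 = 41.0%, the 2024 panel 171/324 = 52.8% → the 2024 panel
Infrastructure: the internal panel 412/699 = 58.9%, the 2024 panel 26/40 = 65.0% → the 2024 panel
Applied research: the internal panel 8/29 = 27.6%, the 2024 panel 173/491 = 35.2% → the 2024 panel
Overall: the internal panel 612/1137 = 53.8%, the 2024 panel 625/1258 = 49.7% → the internal panel
The 2024 panel wins each proposal group but the internal panel wins overall — the comparison reverses. The 2024 panel's proposals skew toward applied research, which has a lower base rate.

No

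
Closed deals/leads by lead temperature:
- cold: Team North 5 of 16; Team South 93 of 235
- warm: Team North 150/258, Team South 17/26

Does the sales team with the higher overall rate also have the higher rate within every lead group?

No

Cold: Team North 5/16 = 31.2%, Team South 93/235 = 39.6% → Team South
Warm: Team North 150/258 = 58.1%, Team South 17/26 = 65.4% → Team South
Overall: Team North 155/274 = 56.6%, Team South 110/261 = 42.1% → Team North
Team South wins each lead group but Team North wins overall — the comparison reverses. Team South's leads skew toward cold, which has a lower base rate.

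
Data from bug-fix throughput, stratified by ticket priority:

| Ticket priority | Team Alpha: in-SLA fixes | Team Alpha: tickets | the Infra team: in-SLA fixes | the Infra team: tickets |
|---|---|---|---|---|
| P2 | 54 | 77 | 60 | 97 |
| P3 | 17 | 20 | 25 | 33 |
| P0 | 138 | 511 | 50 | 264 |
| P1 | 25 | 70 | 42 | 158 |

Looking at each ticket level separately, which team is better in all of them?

Team Alpha

P2: Team Alpha 54/77 = 70.1%, the Infra team 60/97 = 61.9% → Team Alpha
P3: Team Alpha 17/20 = 85.0%, the Infra team 25/33 = 75.8% → Team Alpha
P0: Team Alpha 138/511 = 27.0%, the Infra team 50/264 = 18.9% → Team Alpha
P1: Team Alpha 25/70 = 35.7%, the Infra team 42/158 = 26.6% → Team Alpha
Team Alpha has the higher rate in all 4 groups.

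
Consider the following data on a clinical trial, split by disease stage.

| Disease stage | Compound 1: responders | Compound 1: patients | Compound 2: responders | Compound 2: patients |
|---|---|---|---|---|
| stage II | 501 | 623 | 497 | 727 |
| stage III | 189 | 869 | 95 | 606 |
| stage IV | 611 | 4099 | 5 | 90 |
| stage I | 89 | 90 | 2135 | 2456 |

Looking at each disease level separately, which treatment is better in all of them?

Compound 1

Stage II: Compound 1 501/623 = 80.4%, Compound 2 497/727 = 68.4% → Compound 1
Stage III: Compound 1 189/869 = 21.7%, Compound 2 95/606 = 15.7% → Compound 1
Stage IV: Compound 1 611/4099 = 14.9%, Compound 2 5/90 = 5.6% → Compound 1
Stage I: Compound 1 89/90 = 98.9%, Compound 2 2135/2456 = 86.9% → Compound 1
Compound 1 has the higher rate in all 4 groups.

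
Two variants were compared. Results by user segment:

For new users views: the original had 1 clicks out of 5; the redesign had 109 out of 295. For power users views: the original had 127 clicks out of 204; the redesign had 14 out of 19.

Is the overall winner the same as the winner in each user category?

No

New users: the original 1/5 = 20.0%, the redesign 109/295 = 36.9% → the redesign
Power users: the original 127/204 = 62.3%, the redesign 14/19 = 73.7% → the redesign
Overall: the original 128/209 = 61.2%, the redesign 123/314 = 39.2% → the original
The redesign wins each user group but the original wins overall — the comparison reverses. The redesign's views skew toward new users, which has a lower base rate.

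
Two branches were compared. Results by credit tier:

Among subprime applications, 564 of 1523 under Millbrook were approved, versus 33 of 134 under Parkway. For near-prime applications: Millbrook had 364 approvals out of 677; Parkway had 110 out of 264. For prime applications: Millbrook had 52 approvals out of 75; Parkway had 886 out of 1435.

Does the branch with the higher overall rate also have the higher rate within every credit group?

No

Subprime: Millbrook 564/1523 = 37.0%, Parkway 33/134 = 24.6% → Millbrook
Near-prime: Millbrook 364/677 = 53.8%, Parkway 110/264 = 41.7% → Millbrook
Prime: Millbrook 52/75 = 69.3%, Parkway 886/1435 = 61.7% → Millbrook
Overall: Millbrook 980/2275 = 43.1%, Parkway 1029/1833 = 56.1% → Parkway
Millbrook wins each credit group but Parkway wins overall — the comparison reverses. Millbrook's applications skew toward subprime, which has a lower base rate.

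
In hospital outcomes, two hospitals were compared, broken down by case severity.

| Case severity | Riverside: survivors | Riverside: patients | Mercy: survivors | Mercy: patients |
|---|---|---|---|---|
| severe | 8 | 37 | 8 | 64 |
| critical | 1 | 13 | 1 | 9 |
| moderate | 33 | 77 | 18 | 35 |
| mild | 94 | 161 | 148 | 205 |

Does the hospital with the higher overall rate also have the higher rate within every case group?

No

Severe: Riverside 8/37 = 21.6%, Mercy 8/64 = 12.5% → Riverside
Critical: Riverside 1/13 = 7.7%, Mercy 1/9 = 11.1% → Mercy
Moderate: Riverside 33/77 = 42.9%, Mercy 18/35 = 51.4% → Mercy
Mild: Riverside 94/161 = 58.4%, Mercy 148/205 = 72.2% → Mercy
Overall: Riverside 136/288 = 47.2%, Mercy 175/313 = 55.9% → Mercy
Neither sweeps: Riverside wins 1 of 4 groups, Mercy wins 3. Mercy wins overall but not every group — no Simpson reversal.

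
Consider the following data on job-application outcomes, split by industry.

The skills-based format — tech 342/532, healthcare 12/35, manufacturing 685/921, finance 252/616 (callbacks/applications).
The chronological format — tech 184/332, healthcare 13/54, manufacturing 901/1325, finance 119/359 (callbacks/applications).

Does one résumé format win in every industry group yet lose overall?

Tech: the skills-based format 342/532 = 64.3%, the chronological format 184/332 = 55.4% → the skills-based format
Healthcare: the skills-based format 12/35 = 34.3%, the chronological format 13/54 = 24.1% → the skills-based format
Manufacturing: the skills-based format 685/921 = 74.4%, the chronological format 901/1325 = 68.0% → the skills-based format
Finance: the skills-based format 252/616 = 40.9%, the chronological format 119/359 = 33.1% → the skills-based format
Overall: the skills-based format 1291/2104 = 61.4%, the chronological format 1217/2070 = 58.8% → the skills-based format
The skills-based format wins overall and in every industry group — no reversal.

No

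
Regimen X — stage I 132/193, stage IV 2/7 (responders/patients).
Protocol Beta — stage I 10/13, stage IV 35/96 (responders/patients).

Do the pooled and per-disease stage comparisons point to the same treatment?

No

Stage I: Regimen X 132/193 = 68.4%, Protocol Beta 10/13 = 76.9% → Protocol Beta
Stage IV: Regimen X 2/7 = 28.6%, Protocol Beta 35/96 = 36.5% → Protocol Beta
Overall: Regimen X 134/200 = 67.0%, Protocol Beta 45/109 = 41.3% → Regimen X
Protocol Beta wins each disease group but Regimen X wins overall — the comparison reverses. Protocol Beta's patients skew toward stage IV, which has a lower base rate.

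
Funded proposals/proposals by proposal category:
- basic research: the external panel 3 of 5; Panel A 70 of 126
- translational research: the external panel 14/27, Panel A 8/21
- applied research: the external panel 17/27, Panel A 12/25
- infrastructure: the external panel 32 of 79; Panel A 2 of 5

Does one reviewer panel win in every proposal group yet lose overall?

Basic research: the external panel 3/5 = 60.0%, Panel A 70/126 = 55.6% → the external panel
Translational research: the external panel 14/27 = 51.9%, Panel A 8/21 = 38.1% → the external panel
Applied research: the external panel 17/27 = 63.0%, Panel A 12/25 = 48.0% → the external panel
Infrastructure: the external panel 32/79 = 40.5%, Panel A 2/5 = 40.0% → the external panel
Overall: the external panel 66/138 = 47.8%, Panel A 92/177 = 52.0% → Panel A
The external panel wins each proposal group but Panel A wins overall — the comparison reverses. The external panel's proposals skew toward infrastructure, which has a lower base rate.

Yes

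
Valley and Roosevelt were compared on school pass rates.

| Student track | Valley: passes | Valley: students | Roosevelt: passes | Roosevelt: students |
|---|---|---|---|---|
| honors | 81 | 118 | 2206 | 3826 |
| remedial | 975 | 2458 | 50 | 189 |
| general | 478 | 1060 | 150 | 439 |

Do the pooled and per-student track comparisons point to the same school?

Honors: Valley 81/118 = 68.6%, Roosevelt 2206/3826 = 57.7% → Valley
Remedial: Valley 975/2458 = 39.7%, Roosevelt 50/189 = 26.5% → Valley
General: Valley 478/1060 = 45.1%, Roosevelt 150/439 = 34.2% → Valley
Overall: Valley 1534/3636 = 42.2%, Roosevelt 2406/4454 = 54.0% → Roosevelt
Valley wins each student group but Roosevelt wins overall — the comparison reverses. Valley's students skew toward remedial, which has a lower base rate.

No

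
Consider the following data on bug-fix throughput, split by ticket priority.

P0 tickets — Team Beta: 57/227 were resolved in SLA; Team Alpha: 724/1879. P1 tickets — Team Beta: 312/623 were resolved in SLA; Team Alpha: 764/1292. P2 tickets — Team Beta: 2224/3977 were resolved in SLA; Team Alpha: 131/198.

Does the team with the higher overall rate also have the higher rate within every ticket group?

No

P0: Team Beta 57/227 = 25.1%, Team Alpha 724/1879 = 38.5% → Team Alpha
P1: Team Beta 312/623 = 50.1%, Team Alpha 764/1292 = 59.1% → Team Alpha
P2: Team Beta 2224/3977 = 55.9%, Team Alpha 131/198 = 66.2% → Team Alpha
Overall: Team Beta 2593/4827 = 53.7%, Team Alpha 1619/3369 = 48.1% → Team Beta
Team Alpha wins each ticket group but Team Beta wins overall — the comparison reverses. Team Alpha's tickets skew toward P0, which has a lower base rate.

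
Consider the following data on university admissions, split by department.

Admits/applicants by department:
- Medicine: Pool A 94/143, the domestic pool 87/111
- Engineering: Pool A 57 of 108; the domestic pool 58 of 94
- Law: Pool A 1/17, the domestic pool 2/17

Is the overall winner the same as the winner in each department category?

Yes

Medicine: Pool A 94/143 = 65.7%, the domestic pool 87/111 = 78.4% → the domestic pool
Engineering: Pool A 57/108 = 52.8%, the domestic pool 58/94 = 61.7% → the domestic pool
Law: Pool A 1/17 = 5.9%, the domestic pool 2/17 = 11.8% → the domestic pool
Overall: Pool A 152/268 = 56.7%, the domestic pool 147/222 = 66.2% → the domestic pool
The domestic pool wins overall and in every department group — no reversal.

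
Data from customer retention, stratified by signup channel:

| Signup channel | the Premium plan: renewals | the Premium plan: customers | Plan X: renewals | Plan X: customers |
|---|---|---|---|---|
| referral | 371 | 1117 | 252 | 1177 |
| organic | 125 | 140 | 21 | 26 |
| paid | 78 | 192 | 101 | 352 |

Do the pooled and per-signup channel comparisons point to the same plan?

Referral: the Premium plan 371/1117 = 33.2%, Plan X 252/1177 = 21.4% → the Premium plan
Organic: the Premium plan 125/140 = 89.3%, Plan X 21/26 = 80.8% → the Premium plan
Paid: the Premium plan 78/192 = 40.6%, Plan X 101/352 = 28.7% → the Premium plan
Overall: the Premium plan 574/1449 = 39.6%, Plan X 374/1555 = 24.1% → the Premium plan
The Premium plan wins overall and in every signup group — no reversal.

Yes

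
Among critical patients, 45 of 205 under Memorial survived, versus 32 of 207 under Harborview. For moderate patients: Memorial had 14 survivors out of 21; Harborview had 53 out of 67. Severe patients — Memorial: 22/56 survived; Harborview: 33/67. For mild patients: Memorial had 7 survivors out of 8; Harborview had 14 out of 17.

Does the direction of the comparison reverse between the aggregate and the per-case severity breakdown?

No

Critical: Memorial 45/205 = 22.0%, Harborview 32/207 = 15.5% → Memorial
Moderate: Memorial 14/21 = 66.7%, Harborview 53/67 = 79.1% → Harborview
Severe: Memorial 22/56 = 39.3%, Harborview 33/67 = 49.3% → Harborview
Mild: Memorial 7/8 = 87.5%, Harborview 14/17 = 82.4% → Memorial
Overall: Memorial 88/290 = 30.3%, Harborview 132/358 = 36.9% → Harborview
Neither sweeps: Memorial wins 2 of 4 groups, Harborview wins 2. Harborview wins overall but not every group — no Simpson reversal.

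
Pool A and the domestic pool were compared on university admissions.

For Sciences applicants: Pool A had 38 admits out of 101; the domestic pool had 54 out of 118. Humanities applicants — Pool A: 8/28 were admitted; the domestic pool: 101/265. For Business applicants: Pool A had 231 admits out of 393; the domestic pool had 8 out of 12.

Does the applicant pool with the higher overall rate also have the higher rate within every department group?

Sciences: Pool A 38/101 = 37.6%, the domestic pool 54/118 = 45.8% → the domestic pool
Humanities: Pool A 8/28 = 28.6%, the domestic pool 101/265 = 38.1% → the domestic pool
Business: Pool A 231/393 = 58.8%, the domestic pool 8/12 = 66.7% → the domestic pool
Overall: Pool A 277/522 = 53.1%, the domestic pool 163/395 = 41.3% → Pool A
The domestic pool wins each department group but Pool A wins overall — the comparison reverses. The domestic pool's applicants skew toward Humanities, which has a lower base rate.

No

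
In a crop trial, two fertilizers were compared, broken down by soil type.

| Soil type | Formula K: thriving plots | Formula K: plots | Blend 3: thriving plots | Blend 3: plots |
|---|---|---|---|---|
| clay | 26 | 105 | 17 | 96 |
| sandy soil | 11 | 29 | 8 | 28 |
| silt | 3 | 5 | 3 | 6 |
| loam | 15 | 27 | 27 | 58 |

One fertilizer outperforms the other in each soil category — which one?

Clay: Formula K 26/105 = 24.8%, Blend 3 17/96 = 17.7% → Formula K
Sandy soil: Formula K 11/29 = 37.9%, Blend 3 8/28 = 28.6% → Formula K
Silt: Formula K 3/5 = 60.0%, Blend 3 3/6 = 50.0% → Formula K
Loam: Formula K 15/27 = 55.6%, Blend 3 27/58 = 46.6% → Formula K
Formula K has the higher rate in all 4 groups.

Formula K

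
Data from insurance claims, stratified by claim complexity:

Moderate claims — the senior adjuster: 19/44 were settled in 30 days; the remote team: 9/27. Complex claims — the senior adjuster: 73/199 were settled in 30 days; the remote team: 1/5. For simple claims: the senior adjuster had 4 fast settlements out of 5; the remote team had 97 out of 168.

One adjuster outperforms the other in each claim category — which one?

the senior adjuster

Moderate: the senior adjuster 19/44 = 43.2%, the remote team 9/27 = 33.3% → the senior adjuster
Complex: the senior adjuster 73/199 = 36.7%, the remote team 1/5 = 20.0% → the senior adjuster
Simple: the senior adjuster 4/5 = 80.0%, the remote team 97/168 = 57.7% → the senior adjuster
The senior adjuster has the higher rate in all 3 groups.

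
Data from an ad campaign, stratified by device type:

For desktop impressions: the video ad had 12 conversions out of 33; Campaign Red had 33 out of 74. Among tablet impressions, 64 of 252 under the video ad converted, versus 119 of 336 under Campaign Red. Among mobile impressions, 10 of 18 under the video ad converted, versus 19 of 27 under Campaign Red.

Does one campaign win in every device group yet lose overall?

No

Desktop: the video ad 12/33 = 36.4%, Campaign Red 33/74 = 44.6% → Campaign Red
Tablet: the video ad 64/252 = 25.4%, Campaign Red 119/336 = 35.4% → Campaign Red
Mobile: the video ad 10/18 = 55.6%, Campaign Red 19/27 = 70.4% → Campaign Red
Overall: the video ad 86/303 = 28.4%, Campaign Red 171/437 = 39.1% → Campaign Red
Campaign Red wins overall and in every device group — no reversal.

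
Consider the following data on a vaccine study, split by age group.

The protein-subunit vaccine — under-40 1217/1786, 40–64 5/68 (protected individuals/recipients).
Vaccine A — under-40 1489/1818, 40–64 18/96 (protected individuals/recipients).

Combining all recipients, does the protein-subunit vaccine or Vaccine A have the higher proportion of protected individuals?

Vaccine A

Under-40: the protein-subunit vaccine 1217/1786 = 68.1%, Vaccine A 1489/1818 = 81.9% → Vaccine A
40–64: the protein-subunit vaccine 5/68 = 7.4%, Vaccine A 18/96 = 18.8% → Vaccine A
Overall: the protein-subunit vaccine 1222/1854 = 65.9%, Vaccine A 1507/1914 = 78.7% → Vaccine A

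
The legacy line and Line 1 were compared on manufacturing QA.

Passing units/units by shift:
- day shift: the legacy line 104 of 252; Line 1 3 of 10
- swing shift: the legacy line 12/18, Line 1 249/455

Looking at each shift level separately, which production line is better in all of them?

Day shift: the legacy line 104/252 = 41.3%, Line 1 3/10 = 30.0% → the legacy line
Swing shift: the legacy line 12/18 = 66.7%, Line 1 249/455 = 54.7% → the legacy line
The legacy line has the higher rate in both groups.

the legacy line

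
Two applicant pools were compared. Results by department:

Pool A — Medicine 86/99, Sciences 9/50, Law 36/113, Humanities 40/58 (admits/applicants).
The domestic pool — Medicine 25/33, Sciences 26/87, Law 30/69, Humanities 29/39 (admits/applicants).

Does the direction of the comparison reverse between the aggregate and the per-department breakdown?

No

Medicine: Pool A 86/99 = 86.9%, the domestic pool 25/33 = 75.8% → Pool A
Sciences: Pool A 9/50 = 18.0%, the domestic pool 26/87 = 29.9% → the domestic pool
Law: Pool A 36/113 = 31.9%, the domestic pool 30/69 = 43.5% → the domestic pool
Humanities: Pool A 40/58 = 69.0%, the domestic pool 29/39 = 74.4% → the domestic pool
Overall: Pool A 171/320 = 53.4%, the domestic pool 110/228 = 48.2% → Pool A
Neither sweeps: Pool A wins 1 of 4 groups, the domestic pool wins 3. Pool A wins overall but not every group — no Simpson reversal.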